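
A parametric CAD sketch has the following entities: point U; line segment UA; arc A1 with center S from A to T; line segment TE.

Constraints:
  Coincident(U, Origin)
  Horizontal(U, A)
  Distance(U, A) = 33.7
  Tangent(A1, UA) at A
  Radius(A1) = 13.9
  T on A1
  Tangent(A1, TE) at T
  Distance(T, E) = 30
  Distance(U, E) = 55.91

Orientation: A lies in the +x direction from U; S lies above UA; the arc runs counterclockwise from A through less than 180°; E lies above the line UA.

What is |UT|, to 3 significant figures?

50.3

Checks: ∠(SA, AU) = 90.00° ✓; |ST| = 13.90 ✓; ∠(ST, TE) = 90.00° ✓; |TE| = 30.00 ✓; |UE| = 55.91 ✓.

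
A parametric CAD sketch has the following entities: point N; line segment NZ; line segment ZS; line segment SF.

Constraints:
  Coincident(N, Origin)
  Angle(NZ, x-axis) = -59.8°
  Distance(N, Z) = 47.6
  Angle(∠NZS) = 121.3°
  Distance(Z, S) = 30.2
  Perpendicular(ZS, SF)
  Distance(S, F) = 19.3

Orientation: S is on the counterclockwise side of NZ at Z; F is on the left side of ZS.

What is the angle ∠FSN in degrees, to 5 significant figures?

53.482°

∠NZS = 121.3°, so ZS runs at -59.8° + (180° − 121.3°) = -1.1000° from the x-axis; with |ZS| = 30.2, S = Z + 30.2·(cos -1.1000°, sin -1.1000°) = (54.138, -41.719). ZS is perpendicular to SF; with |SF| = 19.3 on the left of ZS, F = S + 19.3·(0.019197, 0.99982) = (54.509, -22.423). Then cos ∠FSN = SF·SN / (|SF||SN|), giving 53.482°.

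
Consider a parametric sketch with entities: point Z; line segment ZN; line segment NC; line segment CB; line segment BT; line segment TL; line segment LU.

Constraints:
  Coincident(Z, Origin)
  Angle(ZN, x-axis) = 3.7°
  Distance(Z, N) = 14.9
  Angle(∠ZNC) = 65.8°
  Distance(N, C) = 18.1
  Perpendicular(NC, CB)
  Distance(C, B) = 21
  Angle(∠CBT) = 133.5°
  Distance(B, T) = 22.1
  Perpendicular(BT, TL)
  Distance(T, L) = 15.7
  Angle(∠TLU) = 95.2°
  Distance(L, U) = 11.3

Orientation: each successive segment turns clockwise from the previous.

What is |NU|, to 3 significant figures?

16.4

Z is at the origin; ZN runs at 3.7° with length 14.9, so N = (14.9, 0.962). ∠ZNC = 65.8° gives NC at -110° from the x-axis; with |NC| = 18.1, C = (8.53, -16.0). The perpendicularity gives CB at right angles to NC, so CB runs at 160°; with |CB| = 21.0, B = (-11.1, -8.64). ∠CBT = 133.5° gives BT at 113° from the x-axis; with |BT| = 22.1, T = (-19.8, 11.7). The perpendicularity gives TL at right angles to BT, so TL runs at 23.0°; with |TL| = 15.7, L = (-5.32, 17.8). ∠TLU = 95.2° gives LU at -61.8° from the x-axis; with |LU| = 11.3, U = (0.0167, 7.88). Then |NU| = |U − N| = 16.4.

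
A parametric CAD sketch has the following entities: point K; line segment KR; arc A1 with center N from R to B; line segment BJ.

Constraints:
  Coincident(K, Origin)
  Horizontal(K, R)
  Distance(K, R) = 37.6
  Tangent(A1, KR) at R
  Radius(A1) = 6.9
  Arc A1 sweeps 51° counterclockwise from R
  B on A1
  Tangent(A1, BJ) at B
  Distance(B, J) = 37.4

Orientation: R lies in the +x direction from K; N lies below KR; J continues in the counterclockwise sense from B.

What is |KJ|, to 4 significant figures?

32.80

K is at the origin; KR is horizontal with |KR| = 37.6 and R on the +x side, so R = (37.60, 0.000). The tangent condition forces NR to be normal to KR, so N = R + (0, -6.9) = (37.60, -6.900). On A1, R sits at bearing 90° from N; a 51° counterclockwise sweep puts B at bearing 141°, so B = N + 6.9·(cos 141°, sin 141°) = (32.24, -2.558). Since A1 is tangent to BJ there, NB ⟂ BJ, so BJ runs along (−sin 141°, cos 141°); with |BJ| = 37.4, J = (8.701, -31.62). Then |KJ| = |J − K| = 32.80.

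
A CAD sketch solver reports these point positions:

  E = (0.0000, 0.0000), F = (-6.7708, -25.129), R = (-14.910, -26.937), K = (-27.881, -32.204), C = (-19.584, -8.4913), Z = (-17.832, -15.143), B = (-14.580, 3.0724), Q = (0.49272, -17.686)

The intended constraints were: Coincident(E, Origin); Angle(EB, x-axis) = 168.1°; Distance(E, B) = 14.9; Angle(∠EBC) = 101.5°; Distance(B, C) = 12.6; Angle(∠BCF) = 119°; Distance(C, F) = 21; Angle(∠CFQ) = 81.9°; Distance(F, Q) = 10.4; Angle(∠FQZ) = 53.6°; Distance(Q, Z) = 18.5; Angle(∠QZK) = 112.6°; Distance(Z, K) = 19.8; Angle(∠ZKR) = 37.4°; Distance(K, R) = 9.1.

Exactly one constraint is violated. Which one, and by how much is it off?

Distance(K, R) = 9.1 — off by 4.90.

E = (0.00, 0.00) ✓; EB at 168.1° ✓; |EB| = 14.90 ✓; ∠EBC = 101.5° ✓; |BC| = 12.60 ✓; ∠BCF = 119.0° ✓; |CF| = 21.00 ✓; ∠CFQ = 81.90° ✓; |FQ| = 10.40 ✓; ∠FQZ = 53.60° ✓; |QZ| = 18.50 ✓; ∠QZK = 112.6° ✓; |ZK| = 19.80 ✓; ∠ZKR = 37.40° ✓; |KR| = 14.00 ✗.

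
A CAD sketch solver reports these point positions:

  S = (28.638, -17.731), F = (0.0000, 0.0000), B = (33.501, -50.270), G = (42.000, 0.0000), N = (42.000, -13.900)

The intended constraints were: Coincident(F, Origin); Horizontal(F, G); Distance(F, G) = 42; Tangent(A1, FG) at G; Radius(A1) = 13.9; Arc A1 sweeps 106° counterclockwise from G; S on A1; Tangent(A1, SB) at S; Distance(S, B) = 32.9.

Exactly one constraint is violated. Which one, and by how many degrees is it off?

Tangent(A1, SB) at S — off by 7.50°.

F = (0.00, 0.00) ✓; F.y = 0.00, G.y = 0.00 ✓; |FG| = 42.00 ✓; ∠(NG, GF) = 90.00° ✓; |NG| = 13.90 ✓; bearing(N→S) − bearing(N→G) = 106.0° ✓; |NS| = 13.90 ✓; ∠(NS, SB) = 97.50° ✗; |SB| = 32.90 ✓.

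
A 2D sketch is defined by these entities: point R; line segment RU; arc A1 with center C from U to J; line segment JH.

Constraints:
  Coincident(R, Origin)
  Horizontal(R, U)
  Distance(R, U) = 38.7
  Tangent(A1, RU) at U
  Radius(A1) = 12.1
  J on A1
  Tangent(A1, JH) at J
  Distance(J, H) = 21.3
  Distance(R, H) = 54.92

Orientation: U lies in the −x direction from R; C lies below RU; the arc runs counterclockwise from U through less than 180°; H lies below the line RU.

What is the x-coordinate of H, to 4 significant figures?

-41.05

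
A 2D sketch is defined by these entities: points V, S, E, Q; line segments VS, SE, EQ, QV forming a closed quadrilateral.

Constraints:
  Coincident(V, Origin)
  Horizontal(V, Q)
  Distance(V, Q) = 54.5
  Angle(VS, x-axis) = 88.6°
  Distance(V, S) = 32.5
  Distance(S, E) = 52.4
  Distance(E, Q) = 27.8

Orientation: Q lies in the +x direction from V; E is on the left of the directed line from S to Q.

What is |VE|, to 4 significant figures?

59.81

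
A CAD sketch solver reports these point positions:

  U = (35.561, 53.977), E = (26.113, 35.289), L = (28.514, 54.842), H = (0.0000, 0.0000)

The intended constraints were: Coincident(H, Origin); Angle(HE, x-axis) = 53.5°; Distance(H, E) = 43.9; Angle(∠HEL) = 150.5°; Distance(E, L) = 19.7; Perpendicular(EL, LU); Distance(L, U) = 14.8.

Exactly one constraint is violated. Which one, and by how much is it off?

Distance(L, U) = 14.8 — off by 7.70.

H = (0.00, 0.00) ✓; HE at 53.50° ✓; |HE| = 43.90 ✓; ∠HEL = 150.5° ✓; |EL| = 19.70 ✓; ∠(EL, LU) = 90.00° ✓; |LU| = 7.100 ✗.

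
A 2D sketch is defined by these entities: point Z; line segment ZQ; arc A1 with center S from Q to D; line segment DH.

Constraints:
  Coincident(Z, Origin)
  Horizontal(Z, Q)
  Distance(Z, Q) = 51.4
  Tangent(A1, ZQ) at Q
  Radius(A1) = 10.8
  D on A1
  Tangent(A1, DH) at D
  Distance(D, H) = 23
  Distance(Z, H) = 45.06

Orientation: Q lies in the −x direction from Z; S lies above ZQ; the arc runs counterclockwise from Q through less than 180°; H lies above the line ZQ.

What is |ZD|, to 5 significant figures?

41.793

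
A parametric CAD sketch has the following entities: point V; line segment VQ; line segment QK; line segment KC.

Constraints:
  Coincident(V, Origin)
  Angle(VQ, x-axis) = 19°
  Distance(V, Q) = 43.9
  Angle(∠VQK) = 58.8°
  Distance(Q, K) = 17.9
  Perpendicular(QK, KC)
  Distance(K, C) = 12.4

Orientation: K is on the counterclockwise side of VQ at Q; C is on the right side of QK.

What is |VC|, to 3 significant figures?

50.2

V is at the origin; VQ runs at 19.0° with length 43.9, so Q = 43.9·(cos 19.0°, sin 19.0°) = (41.5, 14.3). ∠VQK = 58.8°, so QK runs at 19.0° + (180° − 58.8°) = 140° from the x-axis; with |QK| = 17.9, K = Q + 17.9·(cos 140°, sin 140°) = (27.8, 25.8). QK ⟂ KC; with |KC| = 12.4 on the right of QK, C = K + 12.4·(0.640, 0.768) = (35.7, 35.3). Then |VC| = |C − V| = 50.2.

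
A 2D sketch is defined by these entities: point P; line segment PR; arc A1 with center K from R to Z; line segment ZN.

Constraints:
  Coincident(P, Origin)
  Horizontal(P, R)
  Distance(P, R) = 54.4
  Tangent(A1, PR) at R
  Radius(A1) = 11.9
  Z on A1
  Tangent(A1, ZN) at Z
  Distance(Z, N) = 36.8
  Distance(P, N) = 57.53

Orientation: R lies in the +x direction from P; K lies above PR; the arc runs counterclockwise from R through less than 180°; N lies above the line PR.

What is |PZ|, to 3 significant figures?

65.8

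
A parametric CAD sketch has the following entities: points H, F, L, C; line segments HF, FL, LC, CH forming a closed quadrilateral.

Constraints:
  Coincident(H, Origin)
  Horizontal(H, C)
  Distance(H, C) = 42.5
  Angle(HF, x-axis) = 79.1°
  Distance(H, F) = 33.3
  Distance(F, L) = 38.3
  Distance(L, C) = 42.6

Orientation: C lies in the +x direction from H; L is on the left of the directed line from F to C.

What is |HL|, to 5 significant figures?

60.735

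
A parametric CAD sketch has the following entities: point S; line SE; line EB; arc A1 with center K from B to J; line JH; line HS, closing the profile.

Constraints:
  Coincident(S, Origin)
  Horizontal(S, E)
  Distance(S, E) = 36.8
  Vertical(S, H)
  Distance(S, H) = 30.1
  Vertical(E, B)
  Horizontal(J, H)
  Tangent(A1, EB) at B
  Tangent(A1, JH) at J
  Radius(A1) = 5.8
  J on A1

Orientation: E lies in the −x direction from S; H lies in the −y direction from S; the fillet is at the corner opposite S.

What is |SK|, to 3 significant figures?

39.4

S and H share the same x with |SH| = 30.1 and H on the −y side, so H = (0.00, -30.1). The virtual corner opposite S is at (-36.8, -30.1). A1 meets EB tangentially, so KB is at right angles to EB and A1 meets JH tangentially, so KJ is at right angles to JH, with radius 5.8, so the center K sits 5.8 in from both sides at K = (-31.0, -24.3). Then |SK| = |K − S| = 39.4.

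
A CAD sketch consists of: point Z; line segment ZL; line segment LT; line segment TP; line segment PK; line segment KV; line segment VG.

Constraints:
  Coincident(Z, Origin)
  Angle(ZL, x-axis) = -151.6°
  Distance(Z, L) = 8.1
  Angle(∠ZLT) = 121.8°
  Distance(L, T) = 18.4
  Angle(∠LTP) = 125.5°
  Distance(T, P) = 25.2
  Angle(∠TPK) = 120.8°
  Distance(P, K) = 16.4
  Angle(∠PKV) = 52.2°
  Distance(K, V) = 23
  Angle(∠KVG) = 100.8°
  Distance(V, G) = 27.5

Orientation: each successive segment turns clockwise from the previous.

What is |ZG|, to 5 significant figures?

41.988

Z is at the origin; ZL runs at -151.6° with length 8.1, so L = (-7.1252, -3.8526). ∠ZLT = 121.8° gives LT at 150.20° from the x-axis; with |LT| = 18.4, T = (-23.092, 5.2918). ∠LTP = 125.5° gives TP at 95.700° from the x-axis; with |TP| = 25.2, P = (-25.595, 30.367). ∠TPK = 120.8° gives PK at 36.500° from the x-axis; with |PK| = 16.4, K = (-12.412, 40.122). ∠PKV = 52.2° gives KV at -91.300° from the x-axis; with |KV| = 23.0, V = (-12.933, 17.128). ∠KVG = 100.8° gives VG at -170.50° from the x-axis; with |VG| = 27.5, G = (-40.056, 12.589). Then |ZG| = |G − Z| = 41.988.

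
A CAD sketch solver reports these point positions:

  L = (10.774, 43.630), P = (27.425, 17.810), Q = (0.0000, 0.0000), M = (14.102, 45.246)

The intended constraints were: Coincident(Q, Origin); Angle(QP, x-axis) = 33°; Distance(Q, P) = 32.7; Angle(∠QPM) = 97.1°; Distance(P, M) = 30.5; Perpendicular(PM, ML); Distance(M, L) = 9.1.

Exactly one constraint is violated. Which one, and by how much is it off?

Distance(M, L) = 9.1 — off by 5.40.

Q = (0.00, 0.00) ✓; QP at 33.00° ✓; |QP| = 32.70 ✓; ∠QPM = 97.10° ✓; |PM| = 30.50 ✓; ∠(PM, ML) = 90.00° ✓; |ML| = 3.700 ✗.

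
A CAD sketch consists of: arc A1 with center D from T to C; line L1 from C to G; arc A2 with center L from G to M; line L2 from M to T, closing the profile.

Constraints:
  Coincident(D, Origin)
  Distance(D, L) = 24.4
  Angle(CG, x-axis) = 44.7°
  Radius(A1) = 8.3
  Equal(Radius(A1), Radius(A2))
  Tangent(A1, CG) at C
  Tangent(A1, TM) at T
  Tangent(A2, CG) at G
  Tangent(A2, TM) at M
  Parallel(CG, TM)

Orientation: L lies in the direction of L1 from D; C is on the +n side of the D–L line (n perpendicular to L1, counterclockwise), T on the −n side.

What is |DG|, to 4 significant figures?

25.77

The slot axis is L1's direction at 44.7°, so u = (cos 44.7°, sin 44.7°) = (0.7108, 0.7034) and n = (−sin 44.7°, cos 44.7°) = (-0.7034, 0.7108). D is at the origin and L lies 24.4 along u from D, so L = 24.4·u = (17.34, 17.16). Tangency of A1 to both parallel lines with radius 8.3 puts C and T at D ± 8.3·n: C = (-5.838, 5.900), T = (5.838, -5.900). Equal radii place G and M the same way about L: G = L + 8.3·n = (11.51, 23.06), M = L − 8.3·n = (23.18, 11.26). Then |DG| = |G − D| = 25.77.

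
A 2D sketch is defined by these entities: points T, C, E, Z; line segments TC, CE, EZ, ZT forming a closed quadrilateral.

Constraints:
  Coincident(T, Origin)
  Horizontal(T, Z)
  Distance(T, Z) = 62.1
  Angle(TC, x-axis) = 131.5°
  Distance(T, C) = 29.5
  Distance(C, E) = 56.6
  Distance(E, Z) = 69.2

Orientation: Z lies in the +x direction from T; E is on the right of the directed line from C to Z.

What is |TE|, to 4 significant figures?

30.95

Checks: |CE| = 56.60 ✓; |EZ| = 69.20 ✓.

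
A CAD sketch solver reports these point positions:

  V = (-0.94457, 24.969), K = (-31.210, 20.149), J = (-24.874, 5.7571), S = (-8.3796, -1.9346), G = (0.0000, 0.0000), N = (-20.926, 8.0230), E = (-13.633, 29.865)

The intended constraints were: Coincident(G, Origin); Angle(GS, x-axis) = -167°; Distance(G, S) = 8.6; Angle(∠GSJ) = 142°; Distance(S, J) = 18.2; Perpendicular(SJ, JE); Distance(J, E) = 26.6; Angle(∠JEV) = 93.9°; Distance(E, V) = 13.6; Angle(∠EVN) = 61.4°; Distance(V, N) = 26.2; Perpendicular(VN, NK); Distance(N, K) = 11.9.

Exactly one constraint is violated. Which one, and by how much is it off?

Distance(N, K) = 11.9 — off by 4.00.

G = (0.00, 0.00) ✓; GS at -167.0° ✓; |GS| = 8.600 ✓; ∠GSJ = 142.0° ✓; |SJ| = 18.20 ✓; ∠(SJ, JE) = 90.00° ✓; |JE| = 26.60 ✓; ∠JEV = 93.90° ✓; |EV| = 13.60 ✓; ∠EVN = 61.40° ✓; |VN| = 26.20 ✓; ∠(VN, NK) = 90.00° ✓; |NK| = 15.90 ✗.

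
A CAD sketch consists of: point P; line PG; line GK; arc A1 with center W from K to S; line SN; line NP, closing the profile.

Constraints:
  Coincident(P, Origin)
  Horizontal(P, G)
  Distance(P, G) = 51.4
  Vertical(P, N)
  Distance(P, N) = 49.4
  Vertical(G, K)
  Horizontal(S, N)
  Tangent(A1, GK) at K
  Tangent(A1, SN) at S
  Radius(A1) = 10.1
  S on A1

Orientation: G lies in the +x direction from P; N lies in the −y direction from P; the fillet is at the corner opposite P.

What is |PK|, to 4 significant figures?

64.70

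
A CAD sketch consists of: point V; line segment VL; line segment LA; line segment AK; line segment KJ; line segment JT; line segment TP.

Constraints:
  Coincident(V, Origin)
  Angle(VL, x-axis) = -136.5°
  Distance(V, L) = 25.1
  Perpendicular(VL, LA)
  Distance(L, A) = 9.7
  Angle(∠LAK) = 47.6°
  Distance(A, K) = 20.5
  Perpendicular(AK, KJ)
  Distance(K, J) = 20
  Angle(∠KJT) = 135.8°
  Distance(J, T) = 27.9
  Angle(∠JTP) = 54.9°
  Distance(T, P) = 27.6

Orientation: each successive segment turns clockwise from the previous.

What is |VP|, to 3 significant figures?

36.9

∠KJT = 135.8° gives JT at -133° from the x-axis; with |JT| = 27.9, T = (-23.1, -50.2). ∠JTP = 54.9° gives TP at 102° from the x-axis; with |TP| = 27.6, P = (-28.7, -23.2). Then |VP| = |P − V| = 36.9.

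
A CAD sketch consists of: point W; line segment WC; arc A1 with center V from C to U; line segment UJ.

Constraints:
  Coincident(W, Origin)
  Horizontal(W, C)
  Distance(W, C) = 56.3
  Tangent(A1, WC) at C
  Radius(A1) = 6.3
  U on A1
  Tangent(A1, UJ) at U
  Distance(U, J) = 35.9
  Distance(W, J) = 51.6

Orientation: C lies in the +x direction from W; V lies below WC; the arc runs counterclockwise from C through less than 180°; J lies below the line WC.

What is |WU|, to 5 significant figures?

50.662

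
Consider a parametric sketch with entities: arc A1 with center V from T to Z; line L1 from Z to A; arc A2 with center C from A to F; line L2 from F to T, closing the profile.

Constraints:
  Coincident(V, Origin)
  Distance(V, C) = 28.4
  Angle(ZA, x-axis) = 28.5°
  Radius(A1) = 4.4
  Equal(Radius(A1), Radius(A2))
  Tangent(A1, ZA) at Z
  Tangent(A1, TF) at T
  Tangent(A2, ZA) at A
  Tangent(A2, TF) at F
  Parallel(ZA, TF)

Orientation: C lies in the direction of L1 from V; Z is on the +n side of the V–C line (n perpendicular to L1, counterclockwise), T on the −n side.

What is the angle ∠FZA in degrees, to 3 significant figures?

17.2°

The slot axis is L1's direction at 28.5°, so u = (cos 28.5°, sin 28.5°) = (0.879, 0.477) and n = (−sin 28.5°, cos 28.5°) = (-0.477, 0.879). V is at the origin and C lies 28.4 along u from V, so C = 28.4·u = (25.0, 13.6). Tangency of A1 to both parallel lines with radius 4.4 puts Z and T at V ± 4.4·n: Z = (-2.10, 3.87), T = (2.10, -3.87). Equal radii place A and F the same way about C: A = C + 4.4·n = (22.9, 17.4), F = C − 4.4·n = (27.1, 9.68). Then cos ∠FZA = ZF·ZA / (|ZF||ZA|), giving 17.2°.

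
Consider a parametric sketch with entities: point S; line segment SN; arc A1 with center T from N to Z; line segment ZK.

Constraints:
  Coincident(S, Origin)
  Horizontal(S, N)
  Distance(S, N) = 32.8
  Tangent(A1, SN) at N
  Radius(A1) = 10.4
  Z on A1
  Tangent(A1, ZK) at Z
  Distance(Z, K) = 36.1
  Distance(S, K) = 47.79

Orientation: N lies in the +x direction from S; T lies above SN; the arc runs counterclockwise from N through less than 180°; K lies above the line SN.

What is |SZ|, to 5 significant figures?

44.170

Checks: |TZ| = 10.40 ✓; ∠(TZ, ZK) = 90.00° ✓; |ZK| = 36.10 ✓; |SK| = 47.79 ✓.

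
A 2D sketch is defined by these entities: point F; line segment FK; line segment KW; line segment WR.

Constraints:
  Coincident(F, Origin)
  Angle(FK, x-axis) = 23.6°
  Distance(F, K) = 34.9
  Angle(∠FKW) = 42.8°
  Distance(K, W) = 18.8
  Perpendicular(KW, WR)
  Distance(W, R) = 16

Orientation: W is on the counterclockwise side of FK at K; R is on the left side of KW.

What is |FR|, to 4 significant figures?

10.29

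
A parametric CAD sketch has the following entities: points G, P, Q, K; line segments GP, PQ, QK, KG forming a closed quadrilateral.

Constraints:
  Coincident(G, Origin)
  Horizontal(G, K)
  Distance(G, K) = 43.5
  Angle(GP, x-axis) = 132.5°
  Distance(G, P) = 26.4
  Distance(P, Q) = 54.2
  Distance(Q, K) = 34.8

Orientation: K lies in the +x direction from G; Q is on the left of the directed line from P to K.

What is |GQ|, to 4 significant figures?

48.16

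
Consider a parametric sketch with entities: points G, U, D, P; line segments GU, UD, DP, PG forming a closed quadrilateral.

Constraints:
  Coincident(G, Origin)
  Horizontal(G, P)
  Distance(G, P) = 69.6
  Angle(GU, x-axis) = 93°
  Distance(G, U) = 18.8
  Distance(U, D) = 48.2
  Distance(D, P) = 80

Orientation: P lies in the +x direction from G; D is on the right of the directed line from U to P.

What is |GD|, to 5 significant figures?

29.670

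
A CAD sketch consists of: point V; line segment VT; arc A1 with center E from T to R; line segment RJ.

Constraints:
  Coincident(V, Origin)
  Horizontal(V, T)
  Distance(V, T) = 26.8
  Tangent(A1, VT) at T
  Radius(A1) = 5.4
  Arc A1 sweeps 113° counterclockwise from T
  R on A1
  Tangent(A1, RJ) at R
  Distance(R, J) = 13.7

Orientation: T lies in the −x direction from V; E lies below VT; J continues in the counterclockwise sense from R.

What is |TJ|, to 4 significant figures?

20.12

V is at the origin; V and T share the same y with |VT| = 26.8 and T on the −x side, so T = (-26.80, 0.000). A1 meets VT tangentially, so ET is at right angles to VT, so E = T + (0, -5.4) = (-26.80, -5.400). On A1, T sits at bearing 90° from E; a 113° counterclockwise sweep puts R at bearing 203°, so R = E + 5.4·(cos 203°, sin 203°) = (-31.77, -7.510). Since A1 is tangent to RJ there, ER ⟂ RJ, so RJ runs along (−sin 203°, cos 203°); with |RJ| = 13.7, J = (-26.42, -20.12). Then |TJ| = |J − T| = 20.12.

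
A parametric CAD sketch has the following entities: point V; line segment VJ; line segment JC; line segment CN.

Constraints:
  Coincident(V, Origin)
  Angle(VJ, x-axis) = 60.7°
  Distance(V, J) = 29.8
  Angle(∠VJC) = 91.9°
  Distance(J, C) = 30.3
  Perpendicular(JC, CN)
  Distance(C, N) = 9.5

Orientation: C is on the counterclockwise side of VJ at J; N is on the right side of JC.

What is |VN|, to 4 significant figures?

50.22

V is at the origin; VJ runs at 60.7° with length 29.8, so J = 29.8·(cos 60.7°, sin 60.7°) = (14.58, 25.99). ∠VJC = 91.9°, so JC runs at 60.7° + (180° − 91.9°) = 148.8° from the x-axis; with |JC| = 30.3, C = J + 30.3·(cos 148.8°, sin 148.8°) = (-11.33, 41.68). JC ⟂ CN; with |CN| = 9.5 on the right of JC, N = C + 9.5·(0.5180, 0.8554) = (-6.413, 49.81). Then |VN| = |N − V| = 50.22.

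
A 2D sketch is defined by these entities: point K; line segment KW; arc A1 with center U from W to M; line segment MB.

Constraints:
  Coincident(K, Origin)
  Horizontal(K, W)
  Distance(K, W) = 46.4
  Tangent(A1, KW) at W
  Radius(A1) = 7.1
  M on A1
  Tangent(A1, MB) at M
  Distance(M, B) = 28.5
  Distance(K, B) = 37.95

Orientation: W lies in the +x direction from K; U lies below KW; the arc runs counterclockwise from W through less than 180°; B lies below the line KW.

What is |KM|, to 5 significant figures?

40.452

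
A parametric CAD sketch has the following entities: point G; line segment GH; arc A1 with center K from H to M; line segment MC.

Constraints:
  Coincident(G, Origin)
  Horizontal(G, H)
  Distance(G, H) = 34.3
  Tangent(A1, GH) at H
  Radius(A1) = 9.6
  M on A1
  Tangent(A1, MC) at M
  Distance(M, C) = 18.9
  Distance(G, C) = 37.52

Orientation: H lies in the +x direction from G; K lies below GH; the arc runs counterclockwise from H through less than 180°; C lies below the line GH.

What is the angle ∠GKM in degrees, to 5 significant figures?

15.071°

G is at the origin; GH is horizontal with |GH| = 34.3 and H on the +x side, so H = (34.300, 0.0000). A1 meets GH tangentially, so KH is at right angles to GH, so K = H + (0, -9.6) = (34.300, -9.6000). Since KM ⟂ MC (tangency), |KC| = √(9.6² + 18.9²) = 21.198 regardless of where M sits on A1. So C lies on both circle(G, 37.52) and circle(K, 21.198); the below-GH intersection is C = (24.514, -28.404). M is the foot of the tangent from C: M = (24.700, -9.5053).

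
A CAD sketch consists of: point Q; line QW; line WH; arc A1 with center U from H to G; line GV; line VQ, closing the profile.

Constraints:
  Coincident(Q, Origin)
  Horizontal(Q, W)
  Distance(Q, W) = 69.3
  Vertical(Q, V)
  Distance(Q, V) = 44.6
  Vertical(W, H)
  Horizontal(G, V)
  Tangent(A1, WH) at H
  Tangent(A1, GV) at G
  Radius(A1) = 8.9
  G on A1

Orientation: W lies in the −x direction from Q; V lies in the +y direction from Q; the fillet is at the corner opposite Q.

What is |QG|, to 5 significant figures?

75.082

Q is at the origin; Q and W share the same y with |QW| = 69.3 and W on the −x side, so W = (-69.300, 0.0000). QV is vertical with |QV| = 44.6 and V on the +y side, so V = (0.0000, 44.600). The virtual corner opposite Q is at (-69.300, 44.600). Tangency of A1 to WH means the radius UH is perpendicular to WH and the tangent condition forces UG to be normal to GV, with radius 8.9, so the center U sits 8.9 in from both sides at U = (-60.400, 35.700). That places the tangent points at H = (-69.300, 35.700) on WH and G = (-60.400, 44.600) on GV. Then |QG| = |G − Q| = 75.082.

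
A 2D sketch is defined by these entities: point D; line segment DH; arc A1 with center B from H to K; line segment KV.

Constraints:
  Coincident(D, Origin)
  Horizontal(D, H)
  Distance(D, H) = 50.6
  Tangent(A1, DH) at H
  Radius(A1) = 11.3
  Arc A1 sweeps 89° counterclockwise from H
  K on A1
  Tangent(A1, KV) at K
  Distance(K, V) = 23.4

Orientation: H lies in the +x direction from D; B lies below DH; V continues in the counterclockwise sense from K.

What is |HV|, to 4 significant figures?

36.43

D is at the origin; DH is horizontal with |DH| = 50.6 and H on the +x side, so H = (50.60, 0.000). A1 meets DH tangentially, so BH is at right angles to DH, so B = H + (0, -11.3) = (50.60, -11.30). On A1, H sits at bearing 90° from B; an 89° counterclockwise sweep puts K at bearing 179°, so K = B + 11.3·(cos 179°, sin 179°) = (39.30, -11.10). Since A1 is tangent to KV there, BK ⟂ KV, so KV runs along (−sin 179°, cos 179°); with |KV| = 23.4, V = (38.89, -34.50). Then |HV| = |V − H| = 36.43.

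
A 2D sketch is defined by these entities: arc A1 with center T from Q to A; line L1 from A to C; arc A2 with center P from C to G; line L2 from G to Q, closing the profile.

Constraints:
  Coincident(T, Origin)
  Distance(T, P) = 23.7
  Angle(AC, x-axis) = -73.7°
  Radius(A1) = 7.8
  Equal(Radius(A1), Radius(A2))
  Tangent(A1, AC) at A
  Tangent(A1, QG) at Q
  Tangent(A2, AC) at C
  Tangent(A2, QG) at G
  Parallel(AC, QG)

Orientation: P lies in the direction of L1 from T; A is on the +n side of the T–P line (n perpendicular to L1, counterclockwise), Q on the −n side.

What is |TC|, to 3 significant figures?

25.0

The slot axis is L1's direction at -73.7°, so u = (cos -73.7°, sin -73.7°) = (0.281, -0.960) and n = (−sin -73.7°, cos -73.7°) = (0.960, 0.281). T is at the origin and P lies 23.7 along u from T, so P = 23.7·u = (6.65, -22.7). Tangency of A1 to both parallel lines with radius 7.8 puts A and Q at T ± 7.8·n: A = (7.49, 2.19), Q = (-7.49, -2.19). Equal radii place C and G the same way about P: C = P + 7.8·n = (14.1, -20.6), G = P − 7.8·n = (-0.835, -24.9). Then |TC| = |C − T| = 25.0.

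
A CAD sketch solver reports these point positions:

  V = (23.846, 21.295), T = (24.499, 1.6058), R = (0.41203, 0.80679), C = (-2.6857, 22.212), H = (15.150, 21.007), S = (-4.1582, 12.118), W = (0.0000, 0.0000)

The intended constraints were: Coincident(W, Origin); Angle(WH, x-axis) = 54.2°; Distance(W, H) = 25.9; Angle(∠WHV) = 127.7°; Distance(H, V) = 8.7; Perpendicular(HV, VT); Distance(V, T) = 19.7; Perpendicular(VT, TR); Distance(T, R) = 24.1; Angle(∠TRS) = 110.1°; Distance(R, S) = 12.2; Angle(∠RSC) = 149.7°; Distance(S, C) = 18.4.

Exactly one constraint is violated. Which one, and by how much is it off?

Distance(S, C) = 18.4 — off by 8.20.

W = (0.00, 0.00) ✓; WH at 54.20° ✓; |WH| = 25.90 ✓; ∠WHV = 127.7° ✓; |HV| = 8.701 ✓; ∠(HV, VT) = 90.00° ✓; |VT| = 19.70 ✓; ∠(VT, TR) = 90.00° ✓; |TR| = 24.10 ✓; ∠TRS = 110.1° ✓; |RS| = 12.20 ✓; ∠RSC = 149.7° ✓; |SC| = 10.20 ✗.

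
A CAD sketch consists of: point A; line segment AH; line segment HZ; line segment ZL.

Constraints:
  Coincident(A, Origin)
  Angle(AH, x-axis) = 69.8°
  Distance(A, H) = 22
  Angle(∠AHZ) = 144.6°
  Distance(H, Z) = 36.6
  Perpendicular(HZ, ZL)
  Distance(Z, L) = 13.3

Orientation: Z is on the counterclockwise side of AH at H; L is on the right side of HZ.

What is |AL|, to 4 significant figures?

60.43

∠AHZ = 144.6°, so HZ runs at 69.8° + (180° − 144.6°) = 105.2° from the x-axis; with |HZ| = 36.6, Z = H + 36.6·(cos 105.2°, sin 105.2°) = (-2.000, 55.97). HZ is perpendicular to ZL; with |ZL| = 13.3 on the right of HZ, L = Z + 13.3·(0.9650, 0.2622) = (10.84, 59.45). Then |AL| = |L − A| = 60.43.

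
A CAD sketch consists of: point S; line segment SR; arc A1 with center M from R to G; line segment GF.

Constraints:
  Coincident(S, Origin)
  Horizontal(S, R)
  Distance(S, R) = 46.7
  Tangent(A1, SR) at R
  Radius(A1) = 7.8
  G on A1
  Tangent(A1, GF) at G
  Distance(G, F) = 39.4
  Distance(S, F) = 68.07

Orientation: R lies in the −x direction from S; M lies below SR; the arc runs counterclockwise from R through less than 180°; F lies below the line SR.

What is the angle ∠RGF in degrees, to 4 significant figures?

130.6°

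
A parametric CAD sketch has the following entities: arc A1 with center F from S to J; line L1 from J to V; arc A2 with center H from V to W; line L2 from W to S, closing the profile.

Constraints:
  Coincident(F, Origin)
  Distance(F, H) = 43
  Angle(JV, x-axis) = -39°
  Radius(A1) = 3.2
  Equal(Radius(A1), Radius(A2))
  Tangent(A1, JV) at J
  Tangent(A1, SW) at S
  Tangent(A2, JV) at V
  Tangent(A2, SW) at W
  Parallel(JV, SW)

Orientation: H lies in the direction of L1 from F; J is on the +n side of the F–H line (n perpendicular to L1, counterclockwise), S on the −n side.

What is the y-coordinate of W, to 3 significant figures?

-29.5

The slot axis is L1's direction at -39.0°, so u = (cos -39.0°, sin -39.0°) = (0.777, -0.629) and n = (−sin -39.0°, cos -39.0°) = (0.629, 0.777). F is at the origin and H lies 43.0 along u from F, so H = 43.0·u = (33.4, -27.1). Tangency of A1 to both parallel lines with radius 3.2 puts J and S at F ± 3.2·n: J = (2.01, 2.49), S = (-2.01, -2.49). Equal radii place V and W the same way about H: V = H + 3.2·n = (35.4, -24.6), W = H − 3.2·n = (31.4, -29.5). So W.y = -29.5.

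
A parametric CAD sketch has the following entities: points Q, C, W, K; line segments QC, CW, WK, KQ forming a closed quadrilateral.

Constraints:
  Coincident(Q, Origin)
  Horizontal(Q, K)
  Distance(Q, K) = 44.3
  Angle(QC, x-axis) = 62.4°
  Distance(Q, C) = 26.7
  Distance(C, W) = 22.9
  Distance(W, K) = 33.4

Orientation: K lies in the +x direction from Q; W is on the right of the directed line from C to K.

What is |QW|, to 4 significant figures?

10.94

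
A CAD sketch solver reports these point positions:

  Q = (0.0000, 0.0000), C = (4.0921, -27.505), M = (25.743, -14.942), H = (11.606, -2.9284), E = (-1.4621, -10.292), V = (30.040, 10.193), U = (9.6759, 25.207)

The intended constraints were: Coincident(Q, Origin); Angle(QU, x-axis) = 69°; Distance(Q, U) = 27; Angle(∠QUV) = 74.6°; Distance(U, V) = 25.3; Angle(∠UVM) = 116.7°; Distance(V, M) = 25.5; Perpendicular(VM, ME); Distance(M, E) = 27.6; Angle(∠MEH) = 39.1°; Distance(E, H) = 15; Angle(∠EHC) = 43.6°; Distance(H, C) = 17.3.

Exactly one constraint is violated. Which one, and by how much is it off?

Distance(H, C) = 17.3 — off by 8.40.

Q = (0.00, 0.00) ✓; QU at 69.00° ✓; |QU| = 27.00 ✓; ∠QUV = 74.60° ✓; |UV| = 25.30 ✓; ∠UVM = 116.7° ✓; |VM| = 25.50 ✓; ∠(VM, ME) = 90.00° ✓; |ME| = 27.60 ✓; ∠MEH = 39.10° ✓; |EH| = 15.00 ✓; ∠EHC = 43.60° ✓; |HC| = 25.70 ✗.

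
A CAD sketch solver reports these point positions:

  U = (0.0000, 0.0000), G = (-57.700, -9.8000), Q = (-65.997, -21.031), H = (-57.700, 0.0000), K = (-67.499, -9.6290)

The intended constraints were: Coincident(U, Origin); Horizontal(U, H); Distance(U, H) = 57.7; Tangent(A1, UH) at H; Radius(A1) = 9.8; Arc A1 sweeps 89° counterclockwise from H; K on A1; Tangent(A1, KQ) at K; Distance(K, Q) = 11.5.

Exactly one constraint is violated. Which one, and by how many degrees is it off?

Tangent(A1, KQ) at K — off by 8.50°.

U = (0.00, 0.00) ✓; U.y = 0.00, H.y = 0.00 ✓; |UH| = 57.70 ✓; ∠(GH, HU) = 90.00° ✓; |GH| = 9.800 ✓; bearing(G→K) − bearing(G→H) = 89.00° ✓; |GK| = 9.800 ✓; ∠(GK, KQ) = 81.50° ✗; |KQ| = 11.50 ✓.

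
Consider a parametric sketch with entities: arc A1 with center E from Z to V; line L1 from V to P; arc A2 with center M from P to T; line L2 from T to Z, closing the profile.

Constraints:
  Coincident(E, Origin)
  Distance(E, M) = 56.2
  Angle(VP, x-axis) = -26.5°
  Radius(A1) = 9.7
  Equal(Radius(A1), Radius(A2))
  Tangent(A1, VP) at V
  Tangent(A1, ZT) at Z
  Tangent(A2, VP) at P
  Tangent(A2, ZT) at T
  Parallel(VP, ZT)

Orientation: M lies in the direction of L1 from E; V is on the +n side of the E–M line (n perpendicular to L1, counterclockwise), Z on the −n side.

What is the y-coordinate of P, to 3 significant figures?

-16.4

The slot axis is L1's direction at -26.5°, so u = (cos -26.5°, sin -26.5°) = (0.895, -0.446) and n = (−sin -26.5°, cos -26.5°) = (0.446, 0.895). E is at the origin and M lies 56.2 along u from E, so M = 56.2·u = (50.3, -25.1). Tangency of A1 to both parallel lines with radius 9.7 puts V and Z at E ± 9.7·n: V = (4.33, 8.68), Z = (-4.33, -8.68). Equal radii place P and T the same way about M: P = M + 9.7·n = (54.6, -16.4), T = M − 9.7·n = (46.0, -33.8). So P.y = -16.4.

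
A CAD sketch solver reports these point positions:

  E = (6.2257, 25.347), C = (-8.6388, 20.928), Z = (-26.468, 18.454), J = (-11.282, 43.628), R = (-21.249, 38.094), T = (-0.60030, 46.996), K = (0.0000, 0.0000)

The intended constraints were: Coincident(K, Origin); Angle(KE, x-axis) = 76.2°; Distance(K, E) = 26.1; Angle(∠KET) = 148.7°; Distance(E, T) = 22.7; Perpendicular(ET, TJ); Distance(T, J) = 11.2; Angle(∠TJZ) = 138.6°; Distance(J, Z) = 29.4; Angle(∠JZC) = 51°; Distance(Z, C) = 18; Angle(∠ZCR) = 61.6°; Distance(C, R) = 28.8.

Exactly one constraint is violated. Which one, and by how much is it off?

Distance(C, R) = 28.8 — off by 7.50.

K = (0.00, 0.00) ✓; KE at 76.20° ✓; |KE| = 26.10 ✓; ∠KET = 148.7° ✓; |ET| = 22.70 ✓; ∠(ET, TJ) = 90.00° ✓; |TJ| = 11.20 ✓; ∠TJZ = 138.6° ✓; |JZ| = 29.40 ✓; ∠JZC = 51.00° ✓; |ZC| = 18.00 ✓; ∠ZCR = 61.60° ✓; |CR| = 21.30 ✗.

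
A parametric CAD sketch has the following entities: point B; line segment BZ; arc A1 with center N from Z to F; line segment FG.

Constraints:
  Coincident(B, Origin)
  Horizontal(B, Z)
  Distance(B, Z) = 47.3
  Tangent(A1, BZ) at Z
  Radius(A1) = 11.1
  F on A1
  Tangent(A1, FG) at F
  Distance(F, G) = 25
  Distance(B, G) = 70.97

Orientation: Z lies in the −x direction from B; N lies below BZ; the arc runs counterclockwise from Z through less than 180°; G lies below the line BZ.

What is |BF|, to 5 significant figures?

58.990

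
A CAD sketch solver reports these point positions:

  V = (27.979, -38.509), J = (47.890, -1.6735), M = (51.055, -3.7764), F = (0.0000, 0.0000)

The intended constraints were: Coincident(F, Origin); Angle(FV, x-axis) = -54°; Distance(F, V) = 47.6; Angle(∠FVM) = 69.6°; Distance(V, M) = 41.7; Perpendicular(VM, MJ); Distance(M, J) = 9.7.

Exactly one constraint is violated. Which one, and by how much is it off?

Distance(M, J) = 9.7 — off by 5.90.

F = (0.00, 0.00) ✓; FV at -54.00° ✓; |FV| = 47.60 ✓; ∠FVM = 69.60° ✓; |VM| = 41.70 ✓; ∠(VM, MJ) = 90.00° ✓; |MJ| = 3.800 ✗.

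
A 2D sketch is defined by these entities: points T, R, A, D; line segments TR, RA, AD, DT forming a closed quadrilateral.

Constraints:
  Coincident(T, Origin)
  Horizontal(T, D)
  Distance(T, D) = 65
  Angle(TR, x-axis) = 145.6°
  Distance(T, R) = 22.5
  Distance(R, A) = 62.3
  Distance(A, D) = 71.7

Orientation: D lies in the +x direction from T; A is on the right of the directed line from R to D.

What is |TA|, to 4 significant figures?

44.34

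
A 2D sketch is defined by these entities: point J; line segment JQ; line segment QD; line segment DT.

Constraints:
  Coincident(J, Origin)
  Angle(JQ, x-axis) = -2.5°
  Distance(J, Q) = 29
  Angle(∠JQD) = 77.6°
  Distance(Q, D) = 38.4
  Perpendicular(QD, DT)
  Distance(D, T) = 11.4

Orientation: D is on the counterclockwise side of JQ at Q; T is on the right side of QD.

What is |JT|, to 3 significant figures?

51.1

J is at the origin; JQ runs at -2.5° with length 29.0, so Q = 29.0·(cos -2.5°, sin -2.5°) = (29.0, -1.26). ∠JQD = 77.6°, so QD runs at -2.5° + (180° − 77.6°) = 99.9° from the x-axis; with |QD| = 38.4, D = Q + 38.4·(cos 99.9°, sin 99.9°) = (22.4, 36.6). QD ⟂ DT; with |DT| = 11.4 on the right of QD, T = D + 11.4·(0.985, 0.172) = (33.6, 38.5). Then |JT| = |T − J| = 51.1.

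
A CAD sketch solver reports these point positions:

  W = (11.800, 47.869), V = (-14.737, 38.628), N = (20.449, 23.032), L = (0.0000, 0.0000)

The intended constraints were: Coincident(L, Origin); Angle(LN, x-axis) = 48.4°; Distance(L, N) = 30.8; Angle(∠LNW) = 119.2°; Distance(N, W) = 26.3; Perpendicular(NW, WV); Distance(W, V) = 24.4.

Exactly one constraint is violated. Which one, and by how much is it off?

Distance(W, V) = 24.4 — off by 3.70.

L = (0.00, 0.00) ✓; LN at 48.40° ✓; |LN| = 30.80 ✓; ∠LNW = 119.2° ✓; |NW| = 26.30 ✓; ∠(NW, WV) = 90.00° ✓; |WV| = 28.10 ✗.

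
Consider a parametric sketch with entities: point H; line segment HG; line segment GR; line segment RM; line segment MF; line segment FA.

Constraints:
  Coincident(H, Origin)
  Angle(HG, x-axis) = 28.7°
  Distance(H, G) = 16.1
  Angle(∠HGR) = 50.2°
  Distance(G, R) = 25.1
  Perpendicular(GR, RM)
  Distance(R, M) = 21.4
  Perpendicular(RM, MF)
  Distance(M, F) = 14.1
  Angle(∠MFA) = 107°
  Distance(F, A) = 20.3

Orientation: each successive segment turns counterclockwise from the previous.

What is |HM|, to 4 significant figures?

17.33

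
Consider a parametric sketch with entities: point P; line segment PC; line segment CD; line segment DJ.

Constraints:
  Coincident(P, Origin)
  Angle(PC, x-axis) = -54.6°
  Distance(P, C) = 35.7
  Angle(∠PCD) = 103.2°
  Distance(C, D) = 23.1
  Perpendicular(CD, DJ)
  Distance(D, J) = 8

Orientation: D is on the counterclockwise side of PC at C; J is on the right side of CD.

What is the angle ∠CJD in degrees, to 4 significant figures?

70.90°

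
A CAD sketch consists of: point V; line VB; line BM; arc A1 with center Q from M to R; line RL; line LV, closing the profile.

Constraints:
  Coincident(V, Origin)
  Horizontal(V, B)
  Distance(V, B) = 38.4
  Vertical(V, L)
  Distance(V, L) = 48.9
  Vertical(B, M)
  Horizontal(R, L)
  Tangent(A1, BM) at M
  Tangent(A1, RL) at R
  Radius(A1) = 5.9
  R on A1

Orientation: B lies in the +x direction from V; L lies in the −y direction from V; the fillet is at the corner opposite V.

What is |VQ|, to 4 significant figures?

53.90

VL is vertical with |VL| = 48.9 and L on the −y side, so L = (0.000, -48.90). The virtual corner opposite V is at (38.40, -48.90). Since A1 is tangent to BM there, QM ⟂ BM and the tangent condition forces QR to be normal to RL, with radius 5.9, so the center Q sits 5.9 in from both sides at Q = (32.50, -43.00). Then |VQ| = |Q − V| = 53.90.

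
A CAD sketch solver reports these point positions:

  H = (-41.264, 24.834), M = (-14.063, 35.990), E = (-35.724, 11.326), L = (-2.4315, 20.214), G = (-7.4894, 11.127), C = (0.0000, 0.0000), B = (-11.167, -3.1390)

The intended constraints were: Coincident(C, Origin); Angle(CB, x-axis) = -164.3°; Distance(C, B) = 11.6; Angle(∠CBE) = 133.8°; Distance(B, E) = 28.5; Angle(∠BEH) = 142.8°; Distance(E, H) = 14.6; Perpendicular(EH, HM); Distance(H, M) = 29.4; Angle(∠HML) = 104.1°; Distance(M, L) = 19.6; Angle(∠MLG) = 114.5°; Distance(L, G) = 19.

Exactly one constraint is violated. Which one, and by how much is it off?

Distance(L, G) = 19 — off by 8.60.

C = (0.00, 0.00) ✓; CB at -164.3° ✓; |CB| = 11.60 ✓; ∠CBE = 133.8° ✓; |BE| = 28.50 ✓; ∠BEH = 142.8° ✓; |EH| = 14.60 ✓; ∠(EH, HM) = 90.00° ✓; |HM| = 29.40 ✓; ∠HML = 104.1° ✓; |ML| = 19.60 ✓; ∠MLG = 114.5° ✓; |LG| = 10.40 ✗.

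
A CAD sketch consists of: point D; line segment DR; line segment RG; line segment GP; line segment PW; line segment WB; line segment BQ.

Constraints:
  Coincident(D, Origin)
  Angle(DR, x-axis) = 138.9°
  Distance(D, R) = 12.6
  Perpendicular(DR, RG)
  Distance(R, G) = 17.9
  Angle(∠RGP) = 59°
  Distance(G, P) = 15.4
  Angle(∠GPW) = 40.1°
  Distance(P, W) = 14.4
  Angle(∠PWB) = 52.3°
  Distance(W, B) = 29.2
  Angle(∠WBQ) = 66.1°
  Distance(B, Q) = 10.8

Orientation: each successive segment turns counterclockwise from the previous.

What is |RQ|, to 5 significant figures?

31.538

∠PWB = 52.3° gives WB at -102.50° from the x-axis; with |WB| = 29.2, B = (-21.638, -25.351). ∠WBQ = 66.1° gives BQ at 11.400° from the x-axis; with |BQ| = 10.8, Q = (-11.051, -23.216). Then |RQ| = |Q − R| = 31.538.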